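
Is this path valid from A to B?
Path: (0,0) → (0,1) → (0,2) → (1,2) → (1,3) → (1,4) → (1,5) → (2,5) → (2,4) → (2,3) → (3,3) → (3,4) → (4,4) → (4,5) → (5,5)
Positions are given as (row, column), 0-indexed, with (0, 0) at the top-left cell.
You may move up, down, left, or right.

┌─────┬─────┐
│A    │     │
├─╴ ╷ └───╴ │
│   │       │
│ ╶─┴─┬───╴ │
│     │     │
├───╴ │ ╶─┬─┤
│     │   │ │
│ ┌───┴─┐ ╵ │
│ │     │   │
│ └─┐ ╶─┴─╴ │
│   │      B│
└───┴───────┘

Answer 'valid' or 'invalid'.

Checking path validity:
Result: All consecutive moves are passable.

valid

Correct solution:

┌─────┬─────┐
│A → ↓│     │
├─╴ ╷ └───╴ │
│   │↳ → → ↓│
│ ╶─┴─┬───╴ │
│     │↓ ← ↲│
├───╴ │ ╶─┬─┤
│     │↳ ↓│ │
│ ┌───┴─┐ ╵ │
│ │     │↳ ↓│
│ └─┐ ╶─┴─╴ │
│   │      B│
└───┴───────┘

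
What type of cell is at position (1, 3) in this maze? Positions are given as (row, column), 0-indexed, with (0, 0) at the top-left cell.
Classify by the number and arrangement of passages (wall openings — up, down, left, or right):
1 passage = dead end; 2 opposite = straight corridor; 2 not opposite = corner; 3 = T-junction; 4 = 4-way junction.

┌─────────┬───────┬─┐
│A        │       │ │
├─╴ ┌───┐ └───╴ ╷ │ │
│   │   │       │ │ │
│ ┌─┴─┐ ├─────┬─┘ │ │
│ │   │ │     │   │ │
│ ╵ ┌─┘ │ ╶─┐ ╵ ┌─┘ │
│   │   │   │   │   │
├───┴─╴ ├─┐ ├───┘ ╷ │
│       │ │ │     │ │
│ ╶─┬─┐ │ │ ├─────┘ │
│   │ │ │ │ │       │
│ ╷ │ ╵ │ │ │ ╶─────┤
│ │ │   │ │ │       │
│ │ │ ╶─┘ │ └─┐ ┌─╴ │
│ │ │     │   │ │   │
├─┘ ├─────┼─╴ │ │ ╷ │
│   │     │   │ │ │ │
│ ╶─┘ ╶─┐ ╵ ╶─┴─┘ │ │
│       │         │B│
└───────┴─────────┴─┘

Checking cell at (1, 3):
Number of passages: 2
Cell type: corner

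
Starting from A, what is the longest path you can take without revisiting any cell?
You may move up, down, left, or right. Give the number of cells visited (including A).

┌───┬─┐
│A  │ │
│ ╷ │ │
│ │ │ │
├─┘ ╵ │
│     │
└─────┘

Finding longest simple path using DFS:
Start: (0, 0)
Longest path visits 7 cells
Path: A → right → down → down → right → up → up

Solution:

┌───┬─┐
│A ↓│B│
│ ╷ │ │
│ │↓│↑│
├─┘ ╵ │
│  ↳ ↑│
└─────┘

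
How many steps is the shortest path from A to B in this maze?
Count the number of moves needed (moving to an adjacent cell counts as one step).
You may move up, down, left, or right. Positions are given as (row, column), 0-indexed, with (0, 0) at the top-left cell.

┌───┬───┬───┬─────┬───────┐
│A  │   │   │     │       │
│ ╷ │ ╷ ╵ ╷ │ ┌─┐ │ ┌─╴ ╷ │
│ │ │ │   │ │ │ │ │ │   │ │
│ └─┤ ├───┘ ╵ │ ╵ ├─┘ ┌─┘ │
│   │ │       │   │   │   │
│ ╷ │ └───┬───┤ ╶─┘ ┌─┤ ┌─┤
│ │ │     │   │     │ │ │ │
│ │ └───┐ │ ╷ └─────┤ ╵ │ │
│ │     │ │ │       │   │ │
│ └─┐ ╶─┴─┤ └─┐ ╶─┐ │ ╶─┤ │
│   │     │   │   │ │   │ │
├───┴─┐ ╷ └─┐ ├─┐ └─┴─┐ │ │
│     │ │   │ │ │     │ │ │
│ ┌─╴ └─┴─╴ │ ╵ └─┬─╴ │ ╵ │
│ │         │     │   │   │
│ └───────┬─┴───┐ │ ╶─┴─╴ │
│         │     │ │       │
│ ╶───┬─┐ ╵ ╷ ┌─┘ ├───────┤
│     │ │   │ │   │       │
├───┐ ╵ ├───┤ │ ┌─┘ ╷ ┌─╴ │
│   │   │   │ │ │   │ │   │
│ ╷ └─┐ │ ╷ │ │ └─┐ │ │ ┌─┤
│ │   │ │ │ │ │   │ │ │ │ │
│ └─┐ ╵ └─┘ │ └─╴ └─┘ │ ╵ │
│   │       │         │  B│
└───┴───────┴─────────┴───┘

Using BFS to find shortest path:
Start: (0, 0), End: (12, 12)
Path found:
(0,0) → (1,0) → (2,0) → (2,1) → (3,1) → (4,1) → (4,2) → (5,2) → (5,3) → (5,4) → (6,4) → (6,5) → (7,5) → (7,4) → (7,3) → (7,2) → (6,2) → (6,1) → (6,0) → (7,0) → (8,0) → (8,1) → (8,2) → (8,3) → (8,4) → (9,4) → (9,5) → (8,5) → (8,6) → (9,6) → (10,6) → (11,6) → (12,6) → (12,7) → (12,8) → (12,9) → (12,10) → (11,10) → (10,10) → (9,10) → (9,11) → (9,12) → (10,12) → (10,11) → (11,11) → (12,11) → (12,12)
Number of steps: 46

Solution:

┌───┬───┬───┬─────┬───────┐
│A  │   │   │     │       │
│ ╷ │ ╷ ╵ ╷ │ ┌─┐ │ ┌─╴ ╷ │
│↓│ │ │   │ │ │ │ │ │   │ │
│ └─┤ ├───┘ ╵ │ ╵ ├─┘ ┌─┘ │
│↳ ↓│ │       │   │   │   │
│ ╷ │ └───┬───┤ ╶─┘ ┌─┤ ┌─┤
│ │↓│     │   │     │ │ │ │
│ │ └───┐ │ ╷ └─────┤ ╵ │ │
│ │↳ ↓  │ │ │       │   │ │
│ └─┐ ╶─┴─┤ └─┐ ╶─┐ │ ╶─┤ │
│   │↳ → ↓│   │   │ │   │ │
├───┴─┐ ╷ └─┐ ├─┐ └─┴─┐ │ │
│↓ ← ↰│ │↳ ↓│ │ │     │ │ │
│ ┌─╴ └─┴─╴ │ ╵ └─┬─╴ │ ╵ │
│↓│  ↑ ← ← ↲│     │   │   │
│ └───────┬─┴───┐ │ ╶─┴─╴ │
│↳ → → → ↓│↱ ↓  │ │       │
│ ╶───┬─┐ ╵ ╷ ┌─┘ ├───────┤
│     │ │↳ ↑│↓│   │  ↱ → ↓│
├───┐ ╵ ├───┤ │ ┌─┘ ╷ ┌─╴ │
│   │   │   │↓│ │   │↑│↓ ↲│
│ ╷ └─┐ │ ╷ │ │ └─┐ │ │ ┌─┤
│ │   │ │ │ │↓│   │ │↑│↓│ │
│ └─┐ ╵ └─┘ │ └─╴ └─┘ │ ╵ │
│   │       │↳ → → → ↑│↳ B│
└───┴───────┴─────────┴───┘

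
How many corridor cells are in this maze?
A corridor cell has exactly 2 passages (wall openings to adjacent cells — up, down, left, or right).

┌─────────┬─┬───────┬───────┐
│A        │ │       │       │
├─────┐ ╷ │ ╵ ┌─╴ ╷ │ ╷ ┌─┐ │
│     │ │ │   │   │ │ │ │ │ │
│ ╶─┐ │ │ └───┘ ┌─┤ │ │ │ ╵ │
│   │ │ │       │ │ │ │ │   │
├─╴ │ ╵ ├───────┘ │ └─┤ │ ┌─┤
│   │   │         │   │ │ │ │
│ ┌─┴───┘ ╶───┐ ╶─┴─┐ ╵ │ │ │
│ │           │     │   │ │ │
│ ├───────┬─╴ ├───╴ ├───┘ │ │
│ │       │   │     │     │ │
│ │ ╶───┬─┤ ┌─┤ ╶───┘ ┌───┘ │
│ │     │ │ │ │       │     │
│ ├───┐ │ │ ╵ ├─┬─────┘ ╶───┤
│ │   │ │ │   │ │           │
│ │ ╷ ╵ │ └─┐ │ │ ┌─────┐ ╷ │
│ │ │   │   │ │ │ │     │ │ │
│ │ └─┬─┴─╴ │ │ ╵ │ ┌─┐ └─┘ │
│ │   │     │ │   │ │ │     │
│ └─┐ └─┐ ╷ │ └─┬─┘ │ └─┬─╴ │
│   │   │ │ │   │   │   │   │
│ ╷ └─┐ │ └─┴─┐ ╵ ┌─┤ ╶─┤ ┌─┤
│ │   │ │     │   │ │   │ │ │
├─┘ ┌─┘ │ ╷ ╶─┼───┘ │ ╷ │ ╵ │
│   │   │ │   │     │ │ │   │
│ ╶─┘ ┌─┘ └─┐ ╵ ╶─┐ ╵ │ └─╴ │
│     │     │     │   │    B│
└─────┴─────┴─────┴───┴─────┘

Counting cells with exactly 2 passages:
Total corridor cells: 150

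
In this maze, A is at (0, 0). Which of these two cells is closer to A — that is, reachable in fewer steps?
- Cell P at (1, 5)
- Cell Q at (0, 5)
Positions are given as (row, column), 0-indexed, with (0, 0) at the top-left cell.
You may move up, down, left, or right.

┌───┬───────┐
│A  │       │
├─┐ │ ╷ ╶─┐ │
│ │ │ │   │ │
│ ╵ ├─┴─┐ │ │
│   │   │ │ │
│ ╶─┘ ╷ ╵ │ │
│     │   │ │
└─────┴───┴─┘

Shortest path A → P at (1, 5): 18 steps
Shortest path A → Q at (0, 5): 17 steps

Q is closer (17 steps vs 18 steps).

Path to P:

┌───┬───────┐
│A ↓│  ↱ → ↓│
├─┐ │ ╷ ╶─┐ │
│ │↓│ │↑ ↰│P│
│ ╵ ├─┴─┐ │ │
│↓ ↲│↱ ↓│↑│ │
│ ╶─┘ ╷ ╵ │ │
│↳ → ↑│↳ ↑│ │
└─────┴───┴─┘

Path to Q:

┌───┬───────┐
│A ↓│  ↱ → Q│
├─┐ │ ╷ ╶─┐ │
│ │↓│ │↑ ↰│ │
│ ╵ ├─┴─┐ │ │
│↓ ↲│↱ ↓│↑│ │
│ ╶─┘ ╷ ╵ │ │
│↳ → ↑│↳ ↑│ │
└─────┴───┴─┘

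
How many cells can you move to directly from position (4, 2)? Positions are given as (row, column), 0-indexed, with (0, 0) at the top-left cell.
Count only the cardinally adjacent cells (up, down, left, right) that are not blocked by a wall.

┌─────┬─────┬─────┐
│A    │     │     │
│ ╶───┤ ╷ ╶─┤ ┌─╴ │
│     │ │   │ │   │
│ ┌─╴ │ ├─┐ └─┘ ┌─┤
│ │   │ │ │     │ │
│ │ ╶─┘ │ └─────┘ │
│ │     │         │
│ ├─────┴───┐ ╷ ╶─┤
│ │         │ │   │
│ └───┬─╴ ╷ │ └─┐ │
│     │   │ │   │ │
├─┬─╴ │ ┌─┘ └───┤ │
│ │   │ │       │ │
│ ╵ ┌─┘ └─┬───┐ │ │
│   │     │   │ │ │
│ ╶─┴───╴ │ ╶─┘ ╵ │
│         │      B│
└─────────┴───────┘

Checking passable neighbors of (4, 2):
Neighbors: (4, 1), (4, 3)
Count: 2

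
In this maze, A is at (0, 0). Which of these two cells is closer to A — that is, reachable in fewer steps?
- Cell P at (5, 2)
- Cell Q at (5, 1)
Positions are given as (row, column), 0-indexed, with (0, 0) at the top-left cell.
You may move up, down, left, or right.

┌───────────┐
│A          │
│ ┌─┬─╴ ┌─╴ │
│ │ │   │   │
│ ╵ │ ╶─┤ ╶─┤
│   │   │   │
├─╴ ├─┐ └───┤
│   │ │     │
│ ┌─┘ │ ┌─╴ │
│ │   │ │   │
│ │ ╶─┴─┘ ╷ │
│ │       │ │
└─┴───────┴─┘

Shortest path A → P at (5, 2): 15 steps
Shortest path A → Q at (5, 1): 16 steps

P is closer (15 steps vs 16 steps).

Path to P:

┌───────────┐
│A → → ↓    │
│ ┌─┬─╴ ┌─╴ │
│ │ │↓ ↲│   │
│ ╵ │ ╶─┤ ╶─┤
│   │↳ ↓│   │
├─╴ ├─┐ └───┤
│   │ │↳ → ↓│
│ ┌─┘ │ ┌─╴ │
│ │   │ │↓ ↲│
│ │ ╶─┴─┘ ╷ │
│ │  P ← ↲│ │
└─┴───────┴─┘

Path to Q:

┌───────────┐
│A → → ↓    │
│ ┌─┬─╴ ┌─╴ │
│ │ │↓ ↲│   │
│ ╵ │ ╶─┤ ╶─┤
│   │↳ ↓│   │
├─╴ ├─┐ └───┤
│   │ │↳ → ↓│
│ ┌─┘ │ ┌─╴ │
│ │   │ │↓ ↲│
│ │ ╶─┴─┘ ╷ │
│ │Q ← ← ↲│ │
└─┴───────┴─┘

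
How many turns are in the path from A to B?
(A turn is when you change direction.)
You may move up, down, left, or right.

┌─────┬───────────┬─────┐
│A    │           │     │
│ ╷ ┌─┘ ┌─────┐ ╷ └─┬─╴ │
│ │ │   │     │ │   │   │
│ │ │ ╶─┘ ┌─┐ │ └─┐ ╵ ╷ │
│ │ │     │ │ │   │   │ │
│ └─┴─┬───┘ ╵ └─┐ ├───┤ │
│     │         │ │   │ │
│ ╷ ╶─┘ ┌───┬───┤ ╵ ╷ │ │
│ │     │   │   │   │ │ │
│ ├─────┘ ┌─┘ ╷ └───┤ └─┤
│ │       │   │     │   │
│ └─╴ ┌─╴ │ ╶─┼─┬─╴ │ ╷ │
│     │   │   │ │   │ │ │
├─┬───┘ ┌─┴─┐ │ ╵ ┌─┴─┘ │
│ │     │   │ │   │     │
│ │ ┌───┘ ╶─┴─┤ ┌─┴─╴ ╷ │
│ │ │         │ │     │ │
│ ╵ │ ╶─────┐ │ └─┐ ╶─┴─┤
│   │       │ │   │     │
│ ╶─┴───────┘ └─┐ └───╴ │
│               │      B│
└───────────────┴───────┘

Directions: down, down, down, right, down, right, right, up, right, right, right, up, up, left, left, down, left, left, up, right, up, right, right, right, right, down, down, right, down, down, right, up, right, down, down, right, down, down, left, down, left, down, right, right, down
Number of turns: 28

Solution:

┌─────┬───────────┬─────┐
│A    │↱ → → → ↓  │     │
│ ╷ ┌─┘ ┌─────┐ ╷ └─┬─╴ │
│↓│ │↱ ↑│↓ ← ↰│↓│   │   │
│ │ │ ╶─┘ ┌─┐ │ └─┐ ╵ ╷ │
│↓│ │↑ ← ↲│ │↑│↳ ↓│   │ │
│ └─┴─┬───┘ ╵ └─┐ ├───┤ │
│↳ ↓  │↱ → → ↑  │↓│↱ ↓│ │
│ ╷ ╶─┘ ┌───┬───┤ ╵ ╷ │ │
│ │↳ → ↑│   │   │↳ ↑│↓│ │
│ ├─────┘ ┌─┘ ╷ └───┤ └─┤
│ │       │   │     │↳ ↓│
│ └─╴ ┌─╴ │ ╶─┼─┬─╴ │ ╷ │
│     │   │   │ │   │ │↓│
├─┬───┘ ┌─┴─┐ │ ╵ ┌─┴─┘ │
│ │     │   │ │   │  ↓ ↲│
│ │ ┌───┘ ╶─┴─┤ ┌─┴─╴ ╷ │
│ │ │         │ │  ↓ ↲│ │
│ ╵ │ ╶─────┐ │ └─┐ ╶─┴─┤
│   │       │ │   │↳ → ↓│
│ ╶─┴───────┘ └─┐ └───╴ │
│               │      B│
└───────────────┴───────┘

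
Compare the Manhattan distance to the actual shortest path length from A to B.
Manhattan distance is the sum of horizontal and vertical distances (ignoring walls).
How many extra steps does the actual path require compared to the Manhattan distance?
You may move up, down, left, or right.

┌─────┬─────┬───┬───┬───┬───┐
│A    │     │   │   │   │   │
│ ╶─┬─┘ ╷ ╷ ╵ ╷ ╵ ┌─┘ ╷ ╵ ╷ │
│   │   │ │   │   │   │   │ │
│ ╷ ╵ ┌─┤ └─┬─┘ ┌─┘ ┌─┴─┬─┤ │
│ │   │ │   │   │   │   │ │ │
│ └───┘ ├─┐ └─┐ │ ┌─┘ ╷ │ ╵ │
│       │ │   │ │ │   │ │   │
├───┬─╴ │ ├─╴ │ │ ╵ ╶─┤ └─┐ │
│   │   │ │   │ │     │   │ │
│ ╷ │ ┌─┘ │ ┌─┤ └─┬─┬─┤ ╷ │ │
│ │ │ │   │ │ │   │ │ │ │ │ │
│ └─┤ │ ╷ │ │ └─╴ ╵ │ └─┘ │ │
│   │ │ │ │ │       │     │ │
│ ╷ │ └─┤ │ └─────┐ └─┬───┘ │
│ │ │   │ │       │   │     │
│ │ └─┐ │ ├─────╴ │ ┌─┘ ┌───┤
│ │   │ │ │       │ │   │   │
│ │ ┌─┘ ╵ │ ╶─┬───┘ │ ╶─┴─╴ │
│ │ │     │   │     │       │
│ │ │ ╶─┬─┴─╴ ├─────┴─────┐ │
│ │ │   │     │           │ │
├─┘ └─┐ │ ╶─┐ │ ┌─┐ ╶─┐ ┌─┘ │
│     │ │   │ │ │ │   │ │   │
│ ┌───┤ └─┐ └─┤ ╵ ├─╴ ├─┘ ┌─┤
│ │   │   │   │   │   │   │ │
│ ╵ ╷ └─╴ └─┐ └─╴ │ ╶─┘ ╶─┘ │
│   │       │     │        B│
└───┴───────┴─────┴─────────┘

Manhattan distance: |13 - 0| + |13 - 0| = 26
Actual path length: 52
Extra steps: 52 - 26 = 26

Solution:

┌─────┬─────┬───┬───┬───┬───┐
│A    │↱ ↓  │   │   │   │   │
│ ╶─┬─┘ ╷ ╷ ╵ ╷ ╵ ┌─┘ ╷ ╵ ╷ │
│↳ ↓│↱ ↑│↓│   │   │   │   │ │
│ ╷ ╵ ┌─┤ └─┬─┘ ┌─┘ ┌─┴─┬─┤ │
│ │↳ ↑│ │↳ ↓│   │   │   │ │ │
│ └───┘ ├─┐ └─┐ │ ┌─┘ ╷ │ ╵ │
│       │ │↳ ↓│ │ │   │ │   │
├───┬─╴ │ ├─╴ │ │ ╵ ╶─┤ └─┐ │
│   │   │ │↓ ↲│ │     │   │ │
│ ╷ │ ┌─┘ │ ┌─┤ └─┬─┬─┤ ╷ │ │
│ │ │ │   │↓│ │   │ │ │ │ │ │
│ └─┤ │ ╷ │ │ └─╴ ╵ │ └─┘ │ │
│   │ │ │ │↓│       │     │ │
│ ╷ │ └─┤ │ └─────┐ └─┬───┘ │
│ │ │   │ │↳ → → ↓│   │     │
│ │ └─┐ │ ├─────╴ │ ┌─┘ ┌───┤
│ │   │ │ │↓ ← ← ↲│ │   │   │
│ │ ┌─┘ ╵ │ ╶─┬───┘ │ ╶─┴─╴ │
│ │ │     │↳ ↓│     │       │
│ │ │ ╶─┬─┴─╴ ├─────┴─────┐ │
│ │ │   │↓ ← ↲│↱ → ↓      │ │
├─┘ └─┐ │ ╶─┐ │ ┌─┐ ╶─┐ ┌─┘ │
│     │ │↳ ↓│ │↑│ │↳ ↓│ │   │
│ ┌───┤ └─┐ └─┤ ╵ ├─╴ ├─┘ ┌─┤
│ │   │   │↳ ↓│↑ ↰│↓ ↲│   │ │
│ ╵ ╷ └─╴ └─┐ └─╴ │ ╶─┘ ╶─┘ │
│   │       │↳ → ↑│↳ → → → B│
└───┴───────┴─────┴─────────┘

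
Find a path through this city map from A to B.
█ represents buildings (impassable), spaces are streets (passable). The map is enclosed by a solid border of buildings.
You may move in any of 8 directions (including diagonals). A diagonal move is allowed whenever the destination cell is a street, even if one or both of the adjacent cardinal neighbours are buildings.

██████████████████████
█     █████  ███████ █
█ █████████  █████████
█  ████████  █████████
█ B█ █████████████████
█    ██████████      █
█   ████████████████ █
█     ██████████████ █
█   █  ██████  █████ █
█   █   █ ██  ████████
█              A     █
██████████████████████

Finding the shortest path from A to B:
Movement: 8-directional
Path length: 14 steps
Directions: left → left → left → left → left → left → left → left → up-left → up-left → up-left → up-left → up → up-left

Solution:

██████████████████████
█     █████  ███████ █
█ █████████  █████████
█  ████████  █████████
█ B█ █████████████████
█  ↖ ██████████      █
█  ↑████████████████ █
█   ↖ ██████████████ █
█   █↖ ██████  █████ █
█   █ ↖ █ ██  ████████
█      ↖←←←←←←←A     █
██████████████████████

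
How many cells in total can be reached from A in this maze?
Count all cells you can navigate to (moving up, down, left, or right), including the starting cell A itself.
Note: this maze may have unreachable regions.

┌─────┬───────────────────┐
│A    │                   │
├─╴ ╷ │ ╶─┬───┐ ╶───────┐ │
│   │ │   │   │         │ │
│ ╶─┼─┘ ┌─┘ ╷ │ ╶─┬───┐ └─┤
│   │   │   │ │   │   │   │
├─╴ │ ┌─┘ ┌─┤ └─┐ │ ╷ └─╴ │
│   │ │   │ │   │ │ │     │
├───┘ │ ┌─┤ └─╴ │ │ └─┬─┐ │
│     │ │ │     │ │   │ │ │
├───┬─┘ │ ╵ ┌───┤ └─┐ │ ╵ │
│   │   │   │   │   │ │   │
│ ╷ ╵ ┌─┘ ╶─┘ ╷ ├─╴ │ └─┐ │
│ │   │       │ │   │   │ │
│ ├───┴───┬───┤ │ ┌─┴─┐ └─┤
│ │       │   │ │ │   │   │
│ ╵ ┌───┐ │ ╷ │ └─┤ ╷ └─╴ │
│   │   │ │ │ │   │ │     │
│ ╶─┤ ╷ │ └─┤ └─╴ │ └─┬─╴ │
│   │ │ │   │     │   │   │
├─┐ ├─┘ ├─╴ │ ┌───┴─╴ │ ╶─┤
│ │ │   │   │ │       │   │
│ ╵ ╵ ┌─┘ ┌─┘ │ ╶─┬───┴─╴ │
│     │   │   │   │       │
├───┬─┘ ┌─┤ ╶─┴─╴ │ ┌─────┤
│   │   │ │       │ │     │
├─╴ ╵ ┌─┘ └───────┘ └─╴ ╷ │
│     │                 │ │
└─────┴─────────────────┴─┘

Using BFS/flood-fill to find all reachable cells from A:
Maze size: 14 × 13 = 182 total cells
172 cell(s) are walled off and cannot be reached from A.
Reachable cells: 10

Reachable region (· marks reachable cells):

┌─────┬───────────────────┐
│A · ·│                   │
├─╴ ╷ │ ╶─┬───┐ ╶───────┐ │
│· ·│·│   │   │         │ │
│ ╶─┼─┘ ┌─┘ ╷ │ ╶─┬───┐ └─┤
│· ·│   │   │ │   │   │   │
├─╴ │ ┌─┘ ┌─┤ └─┐ │ ╷ └─╴ │
│· ·│ │   │ │   │ │ │     │
├───┘ │ ┌─┤ └─╴ │ │ └─┬─┐ │
│     │ │ │     │ │   │ │ │
├───┬─┘ │ ╵ ┌───┤ └─┐ │ ╵ │
│   │   │   │   │   │ │   │
│ ╷ ╵ ┌─┘ ╶─┘ ╷ ├─╴ │ └─┐ │
│ │   │       │ │   │   │ │
│ ├───┴───┬───┤ │ ┌─┴─┐ └─┤
│ │       │   │ │ │   │   │
│ ╵ ┌───┐ │ ╷ │ └─┤ ╷ └─╴ │
│   │   │ │ │ │   │ │     │
│ ╶─┤ ╷ │ └─┤ └─╴ │ └─┬─╴ │
│   │ │ │   │     │   │   │
├─┐ ├─┘ ├─╴ │ ┌───┴─╴ │ ╶─┤
│ │ │   │   │ │       │   │
│ ╵ ╵ ┌─┘ ┌─┘ │ ╶─┬───┴─╴ │
│     │   │   │   │       │
├───┬─┘ ┌─┤ ╶─┴─╴ │ ┌─────┤
│   │   │ │       │ │     │
├─╴ ╵ ┌─┘ └───────┘ └─╴ ╷ │
│     │                 │ │
└─────┴─────────────────┴─┘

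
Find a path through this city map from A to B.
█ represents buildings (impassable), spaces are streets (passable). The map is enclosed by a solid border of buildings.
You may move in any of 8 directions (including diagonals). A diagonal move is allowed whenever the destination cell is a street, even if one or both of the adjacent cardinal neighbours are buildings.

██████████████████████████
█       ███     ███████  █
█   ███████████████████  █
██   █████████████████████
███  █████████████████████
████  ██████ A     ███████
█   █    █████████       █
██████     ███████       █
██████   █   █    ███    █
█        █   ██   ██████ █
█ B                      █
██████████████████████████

Finding the shortest path from A to B:
Movement: 8-directional
Path length: 22 steps
Directions: right → right → right → right → down-right → down → down-left → left → down-left → down-left → left → left → left → left → left → left → left → left → left → left → left → left

Solution:

██████████████████████████
█       ███     ███████  █
█   ███████████████████  █
██   █████████████████████
███  █████████████████████
████  ██████ A→→→↘ ███████
█   █    █████████↓      █
██████     ███████↙      █
██████   █   █  ↙←███    █
█        █   ██↙  ██████ █
█ B←←←←←←←←←←←←          █
██████████████████████████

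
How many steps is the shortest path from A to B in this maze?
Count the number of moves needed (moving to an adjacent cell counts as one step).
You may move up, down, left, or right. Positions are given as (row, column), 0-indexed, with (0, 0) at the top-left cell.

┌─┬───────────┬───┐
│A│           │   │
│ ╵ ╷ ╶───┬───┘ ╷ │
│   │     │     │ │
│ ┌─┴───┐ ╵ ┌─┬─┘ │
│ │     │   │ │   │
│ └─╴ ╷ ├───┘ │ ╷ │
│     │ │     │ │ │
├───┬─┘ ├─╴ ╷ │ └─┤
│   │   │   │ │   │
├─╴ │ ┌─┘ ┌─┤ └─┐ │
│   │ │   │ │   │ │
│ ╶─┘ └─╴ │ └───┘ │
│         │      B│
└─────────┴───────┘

Using BFS to find shortest path:
Start: (0, 0), End: (6, 8)
Path found:
(0,0) → (1,0) → (1,1) → (0,1) → (0,2) → (1,2) → (1,3) → (1,4) → (2,4) → (2,5) → (1,5) → (1,6) → (1,7) → (0,7) → (0,8) → (1,8) → (2,8) → (2,7) → (3,7) → (4,7) → (4,8) → (5,8) → (6,8)
Number of steps: 22

Solution:

┌─┬───────────┬───┐
│A│↱ ↓        │↱ ↓│
│ ╵ ╷ ╶───┬───┘ ╷ │
│↳ ↑│↳ → ↓│↱ → ↑│↓│
│ ┌─┴───┐ ╵ ┌─┬─┘ │
│ │     │↳ ↑│ │↓ ↲│
│ └─╴ ╷ ├───┘ │ ╷ │
│     │ │     │↓│ │
├───┬─┘ ├─╴ ╷ │ └─┤
│   │   │   │ │↳ ↓│
├─╴ │ ┌─┘ ┌─┤ └─┐ │
│   │ │   │ │   │↓│
│ ╶─┘ └─╴ │ └───┘ │
│         │      B│
└─────────┴───────┘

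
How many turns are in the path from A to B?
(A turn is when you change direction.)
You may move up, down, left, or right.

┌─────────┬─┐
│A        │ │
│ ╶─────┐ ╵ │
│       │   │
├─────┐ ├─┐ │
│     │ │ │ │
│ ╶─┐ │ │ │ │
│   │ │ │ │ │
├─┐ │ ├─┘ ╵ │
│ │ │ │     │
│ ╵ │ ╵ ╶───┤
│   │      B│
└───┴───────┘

Directions: right, right, right, right, down, right, down, down, down, left, left, down, right, right
Number of turns: 6

Solution:

┌─────────┬─┐
│A → → → ↓│ │
│ ╶─────┐ ╵ │
│       │↳ ↓│
├─────┐ ├─┐ │
│     │ │ │↓│
│ ╶─┐ │ │ │ │
│   │ │ │ │↓│
├─┐ │ ├─┘ ╵ │
│ │ │ │↓ ← ↲│
│ ╵ │ ╵ ╶───┤
│   │  ↳ → B│
└───┴───────┘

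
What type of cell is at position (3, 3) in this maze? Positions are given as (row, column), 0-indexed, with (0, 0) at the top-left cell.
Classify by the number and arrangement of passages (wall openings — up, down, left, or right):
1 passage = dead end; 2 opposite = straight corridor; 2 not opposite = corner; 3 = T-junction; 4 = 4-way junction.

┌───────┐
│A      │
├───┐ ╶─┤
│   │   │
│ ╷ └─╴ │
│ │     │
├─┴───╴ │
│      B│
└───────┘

Checking cell at (3, 3):
Number of passages: 2
Cell type: corner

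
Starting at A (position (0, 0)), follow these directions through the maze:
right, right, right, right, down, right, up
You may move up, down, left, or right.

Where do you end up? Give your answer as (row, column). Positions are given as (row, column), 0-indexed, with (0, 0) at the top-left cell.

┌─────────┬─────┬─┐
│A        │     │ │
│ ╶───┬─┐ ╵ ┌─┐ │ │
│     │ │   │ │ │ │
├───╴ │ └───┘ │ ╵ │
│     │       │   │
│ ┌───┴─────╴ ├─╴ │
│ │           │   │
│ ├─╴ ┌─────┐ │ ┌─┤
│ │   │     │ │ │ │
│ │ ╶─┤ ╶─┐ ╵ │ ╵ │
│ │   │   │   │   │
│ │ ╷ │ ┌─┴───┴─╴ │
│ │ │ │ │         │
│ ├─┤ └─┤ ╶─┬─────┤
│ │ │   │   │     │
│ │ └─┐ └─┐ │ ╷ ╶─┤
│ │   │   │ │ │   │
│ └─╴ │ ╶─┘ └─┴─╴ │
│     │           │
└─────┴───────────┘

Following directions step by step:
Start: (0, 0)
  right: (0, 0) → (0, 1)
  right: (0, 1) → (0, 2)
  right: (0, 2) → (0, 3)
  right: (0, 3) → (0, 4)
  down: (0, 4) → (1, 4)
  right: (1, 4) → (1, 5)
  up: (1, 5) → (0, 5)
Final position: (0, 5)

Path taken:

┌─────────┬─────┬─┐
│A → → → ↓│B    │ │
│ ╶───┬─┐ ╵ ┌─┐ │ │
│     │ │↳ ↑│ │ │ │
├───╴ │ └───┘ │ ╵ │
│     │       │   │
│ ┌───┴─────╴ ├─╴ │
│ │           │   │
│ ├─╴ ┌─────┐ │ ┌─┤
│ │   │     │ │ │ │
│ │ ╶─┤ ╶─┐ ╵ │ ╵ │
│ │   │   │   │   │
│ │ ╷ │ ┌─┴───┴─╴ │
│ │ │ │ │         │
│ ├─┤ └─┤ ╶─┬─────┤
│ │ │   │   │     │
│ │ └─┐ └─┐ │ ╷ ╶─┤
│ │   │   │ │ │   │
│ └─╴ │ ╶─┘ └─┴─╴ │
│     │           │
└─────┴───────────┘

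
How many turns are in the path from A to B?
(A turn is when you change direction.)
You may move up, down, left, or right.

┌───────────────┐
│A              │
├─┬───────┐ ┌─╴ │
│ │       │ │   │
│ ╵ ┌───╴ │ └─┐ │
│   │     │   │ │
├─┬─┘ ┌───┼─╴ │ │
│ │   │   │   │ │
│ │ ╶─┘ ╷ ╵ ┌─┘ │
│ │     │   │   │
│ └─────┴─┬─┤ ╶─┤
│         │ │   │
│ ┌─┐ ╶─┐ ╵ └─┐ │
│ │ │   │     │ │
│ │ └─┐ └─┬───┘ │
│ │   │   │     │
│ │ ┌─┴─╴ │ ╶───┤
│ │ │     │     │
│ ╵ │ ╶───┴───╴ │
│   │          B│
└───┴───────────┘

Directions: right, right, right, right, right, right, right, down, down, down, down, left, down, right, down, down, left, left, down, right, right, down
Number of turns: 9

Solution:

┌───────────────┐
│A → → → → → → ↓│
├─┬───────┐ ┌─╴ │
│ │       │ │  ↓│
│ ╵ ┌───╴ │ └─┐ │
│   │     │   │↓│
├─┬─┘ ┌───┼─╴ │ │
│ │   │   │   │↓│
│ │ ╶─┘ ╷ ╵ ┌─┘ │
│ │     │   │↓ ↲│
│ └─────┴─┬─┤ ╶─┤
│         │ │↳ ↓│
│ ┌─┐ ╶─┐ ╵ └─┐ │
│ │ │   │     │↓│
│ │ └─┐ └─┬───┘ │
│ │   │   │↓ ← ↲│
│ │ ┌─┴─╴ │ ╶───┤
│ │ │     │↳ → ↓│
│ ╵ │ ╶───┴───╴ │
│   │          B│
└───┴───────────┘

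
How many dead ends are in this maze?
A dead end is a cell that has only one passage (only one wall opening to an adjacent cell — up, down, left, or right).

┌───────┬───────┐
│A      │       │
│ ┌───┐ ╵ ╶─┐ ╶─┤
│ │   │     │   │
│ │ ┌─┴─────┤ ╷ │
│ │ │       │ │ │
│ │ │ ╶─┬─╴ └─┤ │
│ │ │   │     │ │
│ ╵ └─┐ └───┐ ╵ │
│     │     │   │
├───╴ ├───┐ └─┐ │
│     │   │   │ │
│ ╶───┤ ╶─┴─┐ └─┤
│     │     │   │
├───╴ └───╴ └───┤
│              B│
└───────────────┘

Checking each cell for number of passages:

Dead ends found at positions:
  (0, 7)
  (1, 2)
  (1, 5)
  (2, 6)
  (3, 4)
  (5, 4)
  (5, 7)
  (6, 7)
  (7, 0)
  (7, 7)
Total dead ends: 10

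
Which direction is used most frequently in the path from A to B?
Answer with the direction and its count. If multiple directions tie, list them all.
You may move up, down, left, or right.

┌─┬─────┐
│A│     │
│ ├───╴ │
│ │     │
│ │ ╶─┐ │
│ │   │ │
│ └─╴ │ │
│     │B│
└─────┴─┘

Directions: down, down, down, right, right, up, left, up, right, right, down, down
Counts: {'down': 5, 'right': 4, 'up': 2, 'left': 1}
Most common: down (5 times)

Solution:

┌─┬─────┐
│A│     │
│ ├───╴ │
│↓│↱ → ↓│
│ │ ╶─┐ │
│↓│↑ ↰│↓│
│ └─╴ │ │
│↳ → ↑│B│
└─────┴─┘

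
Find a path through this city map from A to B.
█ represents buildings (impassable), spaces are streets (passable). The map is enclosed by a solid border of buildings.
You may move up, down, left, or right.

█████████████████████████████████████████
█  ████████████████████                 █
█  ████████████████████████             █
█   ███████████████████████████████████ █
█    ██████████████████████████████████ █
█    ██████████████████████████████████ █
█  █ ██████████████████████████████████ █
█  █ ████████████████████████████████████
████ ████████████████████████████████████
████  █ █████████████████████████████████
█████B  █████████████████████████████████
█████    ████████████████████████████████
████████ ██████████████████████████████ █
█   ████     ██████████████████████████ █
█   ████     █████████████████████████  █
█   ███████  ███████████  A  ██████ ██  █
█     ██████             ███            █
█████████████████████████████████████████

Finding the shortest path from A to B:
Movement: cardinal only
Path length: 28 steps
Directions: left → left → down → left → left → left → left → left → left → left → left → left → left → left → left → up → up → up → left → left → left → left → up → up → left → up → left → left

Solution:

█████████████████████████████████████████
█  ████████████████████                 █
█  ████████████████████████             █
█   ███████████████████████████████████ █
█    ██████████████████████████████████ █
█    ██████████████████████████████████ █
█  █ ██████████████████████████████████ █
█  █ ████████████████████████████████████
████ ████████████████████████████████████
████  █ █████████████████████████████████
█████B←↰█████████████████████████████████
█████  ↑↰████████████████████████████████
████████↑██████████████████████████████ █
█   ████↑←←←↰██████████████████████████ █
█   ████    ↑█████████████████████████  █
█   ███████ ↑███████████↓←A  ██████ ██  █
█     ██████↑←←←←←←←←←←←↲███            █
█████████████████████████████████████████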